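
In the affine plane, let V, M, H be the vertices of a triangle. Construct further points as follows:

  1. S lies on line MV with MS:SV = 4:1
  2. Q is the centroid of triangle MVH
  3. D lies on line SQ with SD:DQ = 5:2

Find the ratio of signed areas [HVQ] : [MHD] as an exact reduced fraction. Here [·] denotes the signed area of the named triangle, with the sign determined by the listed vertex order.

Set V = (0, 0), M = (1, 0), H = (0, 1); any affine frame gives the same invariant.
1. S lies on line MV with MS:SV = 4:1 ⇒ S = (1/5, 0)
2. Q is the centroid of triangle MVH ⇒ Q = (1/3, 1/3)
3. D lies on line SQ with SD:DQ = 5:2 ⇒ D = (31/105, 5/21)
2·[HVQ] = 1/3, 2·[MHD] = 7/15
[HVQ]:[MHD] = 1/3:7/15 = 5/7

[HVQ]:[MHD] = 5/7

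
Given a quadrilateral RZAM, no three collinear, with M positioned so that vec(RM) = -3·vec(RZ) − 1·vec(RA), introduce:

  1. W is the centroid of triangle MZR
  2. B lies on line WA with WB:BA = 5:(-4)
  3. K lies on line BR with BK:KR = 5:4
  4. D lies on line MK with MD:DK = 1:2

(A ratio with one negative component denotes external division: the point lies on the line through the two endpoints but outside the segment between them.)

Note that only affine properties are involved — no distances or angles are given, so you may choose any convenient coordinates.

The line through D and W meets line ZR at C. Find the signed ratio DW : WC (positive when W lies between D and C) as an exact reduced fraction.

Assign R = (0, 0), Z = (1, 0), A = (0, 1), M = (-3, -1) — the answer is frame-independent, so this choice is without loss of generality.
1. W is the centroid of triangle MZR ⇒ W = (-2/3, -1/3)
2. B lies on line WA with WB:BA = 5:(-4) ⇒ B = (8/3, 19/3)
3. K lies on line BR with BK:KR = 5:4 ⇒ K = (32/27, 76/27)
4. D lies on line MK with MD:DK = 1:2 ⇒ D = (-130/81, 22/81)
line DW meets ZR at C = (-58/49, 0)
W = D + t·(C−D) with t = 49/22, so DW:WC = 49/22:-27/22

DW:WC = -49/27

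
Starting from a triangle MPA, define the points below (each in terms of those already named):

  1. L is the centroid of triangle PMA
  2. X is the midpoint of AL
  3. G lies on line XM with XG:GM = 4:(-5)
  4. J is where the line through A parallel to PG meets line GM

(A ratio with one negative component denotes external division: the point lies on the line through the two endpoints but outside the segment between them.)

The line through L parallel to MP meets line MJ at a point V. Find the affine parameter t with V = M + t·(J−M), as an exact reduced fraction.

Assign M = (0, 0), P = (1, 0), A = (0, 1) — the answer is frame-independent, so this choice is without loss of generality.
1. L is the centroid of triangle PMA ⇒ L = (1/3, 1/3)
2. X is the midpoint of AL ⇒ X = (1/6, 2/3)
3. G lies on line XM with XG:GM = 4:(-5) ⇒ G = (5/6, 10/3)
4. J is where the line through A parallel to PG meets line GM ⇒ J = (1/24, 1/6)
through L parallel to MP: direction (1, 0); meets MJ at V = (1/12, 1/3)
V = M + t·(J−M) with t = 2

t = 2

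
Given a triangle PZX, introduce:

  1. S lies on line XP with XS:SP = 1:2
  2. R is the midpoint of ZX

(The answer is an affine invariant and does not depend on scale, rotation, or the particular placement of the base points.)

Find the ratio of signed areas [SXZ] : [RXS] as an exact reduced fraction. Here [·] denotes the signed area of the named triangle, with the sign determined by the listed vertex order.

[SXZ]:[RXS] = -2

Assign P = (0, 0), Z = (1, 0), X = (0, 1) — the answer is frame-independent, so this choice is without loss of generality.
1. S lies on line XP with XS:SP = 1:2 ⇒ S = (0, 2/3)
2. R is the midpoint of ZX ⇒ R = (1/2, 1/2)
2·[SXZ] = -1/3, 2·[RXS] = 1/6
[SXZ]:[RXS] = -1/3:1/6 = -2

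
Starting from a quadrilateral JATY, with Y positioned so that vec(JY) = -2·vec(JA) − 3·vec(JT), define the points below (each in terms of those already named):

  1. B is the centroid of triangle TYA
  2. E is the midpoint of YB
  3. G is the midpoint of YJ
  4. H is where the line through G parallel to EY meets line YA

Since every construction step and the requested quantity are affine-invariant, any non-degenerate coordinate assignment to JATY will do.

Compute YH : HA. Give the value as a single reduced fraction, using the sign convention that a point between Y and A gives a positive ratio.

Set J = (0, 0), A = (1, 0), T = (0, 1), Y = (-2, -3); any affine frame gives the same invariant.
1. B is the centroid of triangle TYA ⇒ B = (-1/3, -2/3)
2. E is the midpoint of YB ⇒ E = (-7/6, -11/6)
3. G is the midpoint of YJ ⇒ G = (-1, -3/2)
4. H is where the line through G parallel to EY meets line YA ⇒ H = (-9/4, -13/4)
H = Y + t·(A−Y) with t = -1/12, so YH:HA = t:(1−t) = -1/12:13/12

YH:HA = -1/13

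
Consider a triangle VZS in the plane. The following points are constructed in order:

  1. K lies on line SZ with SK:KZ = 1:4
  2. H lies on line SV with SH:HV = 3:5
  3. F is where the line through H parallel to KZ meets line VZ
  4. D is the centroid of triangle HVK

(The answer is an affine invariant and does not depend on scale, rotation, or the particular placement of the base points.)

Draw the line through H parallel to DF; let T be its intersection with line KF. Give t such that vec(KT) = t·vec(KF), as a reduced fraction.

Choose coordinates V = (0, 0), Z = (1, 0), S = (0, 1).
1. K lies on line SZ with SK:KZ = 1:4 ⇒ K = (1/5, 4/5)
2. H lies on line SV with SH:HV = 3:5 ⇒ H = (0, 5/8)
3. F is where the line through H parallel to KZ meets line VZ ⇒ F = (5/8, 0)
4. D is the centroid of triangle HVK ⇒ D = (1/15, 19/40)
through H parallel to DF: direction (67/120, -19/40); meets KF at T = (201/376, 8/47)
T = K + t·(F−K) with t = 37/47

t = 37/47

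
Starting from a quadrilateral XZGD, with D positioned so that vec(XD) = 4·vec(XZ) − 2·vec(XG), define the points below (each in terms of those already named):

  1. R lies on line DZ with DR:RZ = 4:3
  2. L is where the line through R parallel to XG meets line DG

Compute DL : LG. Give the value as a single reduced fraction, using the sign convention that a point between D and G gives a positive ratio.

Choose coordinates X = (0, 0), Z = (1, 0), G = (0, 1), D = (4, -2).
1. R lies on line DZ with DR:RZ = 4:3 ⇒ R = (16/7, -6/7)
2. L is where the line through R parallel to XG meets line DG ⇒ L = (16/7, -5/7)
L = D + t·(G−D) with t = 3/7, so DL:LG = t:(1−t) = 3/7:4/7

DL:LG = 3/4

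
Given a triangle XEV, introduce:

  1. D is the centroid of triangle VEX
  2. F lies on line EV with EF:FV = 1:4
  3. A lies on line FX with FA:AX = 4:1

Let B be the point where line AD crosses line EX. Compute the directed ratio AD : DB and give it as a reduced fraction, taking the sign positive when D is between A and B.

Work in coordinates with X = (0, 0), E = (1, 0), V = (0, 1).
1. D is the centroid of triangle VEX ⇒ D = (1/3, 1/3)
2. F lies on line EV with EF:FV = 1:4 ⇒ F = (4/5, 1/5)
3. A lies on line FX with FA:AX = 4:1 ⇒ A = (4/25, 1/25)
line AD meets EX at B = (3/22, 0)
D = A + t·(B−A) with t = -22/3, so AD:DB = -22/3:25/3

AD:DB = -22/25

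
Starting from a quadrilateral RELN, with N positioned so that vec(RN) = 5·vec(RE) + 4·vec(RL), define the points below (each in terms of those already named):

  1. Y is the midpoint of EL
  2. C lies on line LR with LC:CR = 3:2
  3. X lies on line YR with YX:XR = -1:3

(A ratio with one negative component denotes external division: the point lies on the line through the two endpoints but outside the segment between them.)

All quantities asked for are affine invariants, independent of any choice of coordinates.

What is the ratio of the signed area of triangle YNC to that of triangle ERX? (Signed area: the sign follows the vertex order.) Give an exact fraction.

[YNC]:[ERX] = -26/15

Assign R = (0, 0), E = (1, 0), L = (0, 1), N = (5, 4) — the answer is frame-independent, so this choice is without loss of generality.
1. Y is the midpoint of EL ⇒ Y = (1/2, 1/2)
2. C lies on line LR with LC:CR = 3:2 ⇒ C = (0, 2/5)
3. X lies on line YR with YX:XR = -1:3 ⇒ X = (3/4, 3/4)
2·[YNC] = 13/10, 2·[ERX] = -3/4
[YNC]:[ERX] = 13/10:-3/4 = -26/15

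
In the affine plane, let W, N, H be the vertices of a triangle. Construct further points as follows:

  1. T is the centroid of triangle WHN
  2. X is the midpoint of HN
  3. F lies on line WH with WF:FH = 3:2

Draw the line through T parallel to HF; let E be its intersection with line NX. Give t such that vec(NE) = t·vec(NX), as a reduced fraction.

t = 4/3

Set W = (0, 0), N = (1, 0), H = (0, 1); any affine frame gives the same invariant.
1. T is the centroid of triangle WHN ⇒ T = (1/3, 1/3)
2. X is the midpoint of HN ⇒ X = (1/2, 1/2)
3. F lies on line WH with WF:FH = 3:2 ⇒ F = (0, 3/5)
through T parallel to HF: direction (0, -2/5); meets NX at E = (1/3, 2/3)
E = N + t·(X−N) with t = 4/3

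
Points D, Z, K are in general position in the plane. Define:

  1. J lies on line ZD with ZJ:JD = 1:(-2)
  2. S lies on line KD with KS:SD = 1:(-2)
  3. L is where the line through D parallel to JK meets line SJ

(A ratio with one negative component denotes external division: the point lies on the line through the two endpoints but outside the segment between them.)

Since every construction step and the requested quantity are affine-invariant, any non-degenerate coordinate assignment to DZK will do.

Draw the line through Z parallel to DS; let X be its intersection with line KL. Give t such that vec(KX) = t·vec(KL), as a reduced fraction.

Work in coordinates with D = (0, 0), Z = (1, 0), K = (0, 1).
1. J lies on line ZD with ZJ:JD = 1:(-2) ⇒ J = (2, 0)
2. S lies on line KD with KS:SD = 1:(-2) ⇒ S = (0, 2)
3. L is where the line through D parallel to JK meets line SJ ⇒ L = (4, -2)
through Z parallel to DS: direction (0, 2); meets KL at X = (1, 1/4)
X = K + t·(L−K) with t = 1/4

t = 1/4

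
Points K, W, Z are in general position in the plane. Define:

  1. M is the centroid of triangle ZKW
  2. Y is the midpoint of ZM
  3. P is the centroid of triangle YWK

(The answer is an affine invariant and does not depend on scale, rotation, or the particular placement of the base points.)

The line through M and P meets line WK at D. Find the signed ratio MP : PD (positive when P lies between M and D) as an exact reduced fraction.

Set K = (0, 0), W = (1, 0), Z = (0, 1); any affine frame gives the same invariant.
1. M is the centroid of triangle ZKW ⇒ M = (1/3, 1/3)
2. Y is the midpoint of ZM ⇒ Y = (1/6, 2/3)
3. P is the centroid of triangle YWK ⇒ P = (7/18, 2/9)
line MP meets WK at D = (1/2, 0)
P = M + t·(D−M) with t = 1/3, so MP:PD = 1/3:2/3

MP:PD = 1/2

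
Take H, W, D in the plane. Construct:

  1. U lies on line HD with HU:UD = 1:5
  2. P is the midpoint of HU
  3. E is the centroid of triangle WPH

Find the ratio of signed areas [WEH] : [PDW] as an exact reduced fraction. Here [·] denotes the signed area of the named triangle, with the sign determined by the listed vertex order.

[WEH]:[PDW] = -1/33

Assign H = (0, 0), W = (1, 0), D = (0, 1) — the answer is frame-independent, so this choice is without loss of generality.
1. U lies on line HD with HU:UD = 1:5 ⇒ U = (0, 1/6)
2. P is the midpoint of HU ⇒ P = (0, 1/12)
3. E is the centroid of triangle WPH ⇒ E = (1/3, 1/36)
2·[WEH] = 1/36, 2·[PDW] = -11/12
[WEH]:[PDW] = 1/36:-11/12 = -1/33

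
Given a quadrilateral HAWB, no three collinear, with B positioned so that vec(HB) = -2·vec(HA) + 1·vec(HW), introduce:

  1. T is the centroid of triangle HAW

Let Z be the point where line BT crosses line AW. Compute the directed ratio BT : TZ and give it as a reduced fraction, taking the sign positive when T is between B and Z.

BT:TZ = 5

Set H = (0, 0), A = (1, 0), W = (0, 1), B = (-2, 1); any affine frame gives the same invariant.
1. T is the centroid of triangle HAW ⇒ T = (1/3, 1/3)
line BT meets AW at Z = (4/5, 1/5)
T = B + t·(Z−B) with t = 5/6, so BT:TZ = 5/6:1/6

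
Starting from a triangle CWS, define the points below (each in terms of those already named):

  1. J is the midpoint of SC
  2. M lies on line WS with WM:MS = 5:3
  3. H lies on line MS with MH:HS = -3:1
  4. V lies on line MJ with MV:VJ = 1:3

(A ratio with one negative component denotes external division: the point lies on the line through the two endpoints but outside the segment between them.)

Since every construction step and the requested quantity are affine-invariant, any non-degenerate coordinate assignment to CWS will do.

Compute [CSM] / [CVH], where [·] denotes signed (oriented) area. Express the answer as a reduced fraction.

[CSM]:[CVH] = -16/19

Work in coordinates with C = (0, 0), W = (1, 0), S = (0, 1).
1. J is the midpoint of SC ⇒ J = (0, 1/2)
2. M lies on line WS with WM:MS = 5:3 ⇒ M = (3/8, 5/8)
3. H lies on line MS with MH:HS = -3:1 ⇒ H = (-3/16, 19/16)
4. V lies on line MJ with MV:VJ = 1:3 ⇒ V = (9/32, 19/32)
2·[CSM] = -3/8, 2·[CVH] = 57/128
[CSM]:[CVH] = -3/8:57/128 = -16/19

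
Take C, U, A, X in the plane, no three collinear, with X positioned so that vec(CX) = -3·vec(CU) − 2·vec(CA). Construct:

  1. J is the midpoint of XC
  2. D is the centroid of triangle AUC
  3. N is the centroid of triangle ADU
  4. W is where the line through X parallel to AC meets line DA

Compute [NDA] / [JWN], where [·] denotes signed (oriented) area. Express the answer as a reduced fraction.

Work in coordinates with C = (0, 0), U = (1, 0), A = (0, 1), X = (-3, -2).
1. J is the midpoint of XC ⇒ J = (-3/2, -1)
2. D is the centroid of triangle AUC ⇒ D = (1/3, 1/3)
3. N is the centroid of triangle ADU ⇒ N = (4/9, 4/9)
4. W is where the line through X parallel to AC meets line DA ⇒ W = (-3, 7)
2·[NDA] = -1/9, 2·[JWN] = -319/18
[NDA]:[JWN] = -1/9:-319/18 = 2/319

[NDA]:[JWN] = 2/319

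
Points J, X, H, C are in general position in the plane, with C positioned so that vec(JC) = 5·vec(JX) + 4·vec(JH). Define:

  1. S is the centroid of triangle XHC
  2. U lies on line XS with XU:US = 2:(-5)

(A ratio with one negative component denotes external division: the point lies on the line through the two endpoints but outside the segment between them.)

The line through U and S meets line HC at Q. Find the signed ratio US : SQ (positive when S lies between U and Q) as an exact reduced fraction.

US:SQ = 10/3

Set J = (0, 0), X = (1, 0), H = (0, 1), C = (5, 4); any affine frame gives the same invariant.
1. S is the centroid of triangle XHC ⇒ S = (2, 5/3)
2. U lies on line XS with XU:US = 2:(-5) ⇒ U = (1/3, -10/9)
line US meets HC at Q = (5/2, 5/2)
S = U + t·(Q−U) with t = 10/13, so US:SQ = 10/13:3/13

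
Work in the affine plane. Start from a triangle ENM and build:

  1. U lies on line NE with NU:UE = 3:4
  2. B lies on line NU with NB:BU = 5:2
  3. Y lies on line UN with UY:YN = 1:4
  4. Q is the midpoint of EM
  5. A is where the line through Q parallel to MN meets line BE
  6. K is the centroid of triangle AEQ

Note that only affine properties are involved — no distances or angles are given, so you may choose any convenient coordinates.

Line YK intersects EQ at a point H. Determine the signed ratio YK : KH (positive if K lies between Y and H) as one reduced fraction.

YK:KH = 103/35

Set E = (0, 0), N = (1, 0), M = (0, 1); any affine frame gives the same invariant.
1. U lies on line NE with NU:UE = 3:4 ⇒ U = (4/7, 0)
2. B lies on line NU with NB:BU = 5:2 ⇒ B = (34/49, 0)
3. Y lies on line UN with UY:YN = 1:4 ⇒ Y = (23/35, 0)
4. Q is the midpoint of EM ⇒ Q = (0, 1/2)
5. A is where the line through Q parallel to MN meets line BE ⇒ A = (1/2, 0)
6. K is the centroid of triangle AEQ ⇒ K = (1/6, 1/6)
line YK meets EQ at H = (0, 23/103)
K = Y + t·(H−Y) with t = 103/138, so YK:KH = 103/138:35/138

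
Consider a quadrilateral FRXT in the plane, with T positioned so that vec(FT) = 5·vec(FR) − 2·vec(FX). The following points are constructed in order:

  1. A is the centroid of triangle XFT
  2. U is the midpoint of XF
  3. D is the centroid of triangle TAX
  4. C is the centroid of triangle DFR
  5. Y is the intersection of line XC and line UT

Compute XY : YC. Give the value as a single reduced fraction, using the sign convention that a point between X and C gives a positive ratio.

XY:YC = 9/2

Assign F = (0, 0), R = (1, 0), X = (0, 1), T = (5, -2) — the answer is frame-independent, so this choice is without loss of generality.
1. A is the centroid of triangle XFT ⇒ A = (5/3, -1/3)
2. U is the midpoint of XF ⇒ U = (0, 1/2)
3. D is the centroid of triangle TAX ⇒ D = (20/9, -4/9)
4. C is the centroid of triangle DFR ⇒ C = (29/27, -4/27)
5. Y is the intersection of line XC and line UT ⇒ Y = (29/33, 2/33)
Y = X + t·(C−X) with t = 9/11, so XY:YC = t:(1−t) = 9/11:2/11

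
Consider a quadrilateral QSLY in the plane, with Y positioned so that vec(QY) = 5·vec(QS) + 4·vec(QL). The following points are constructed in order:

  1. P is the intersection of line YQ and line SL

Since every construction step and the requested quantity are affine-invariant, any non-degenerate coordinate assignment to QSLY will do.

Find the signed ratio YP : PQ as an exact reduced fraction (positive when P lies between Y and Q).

YP:PQ = 8

Choose coordinates Q = (0, 0), S = (1, 0), L = (0, 1), Y = (5, 4).
1. P is the intersection of line YQ and line SL ⇒ P = (5/9, 4/9)
P = Y + t·(Q−Y) with t = 8/9, so YP:PQ = t:(1−t) = 8/9:1/9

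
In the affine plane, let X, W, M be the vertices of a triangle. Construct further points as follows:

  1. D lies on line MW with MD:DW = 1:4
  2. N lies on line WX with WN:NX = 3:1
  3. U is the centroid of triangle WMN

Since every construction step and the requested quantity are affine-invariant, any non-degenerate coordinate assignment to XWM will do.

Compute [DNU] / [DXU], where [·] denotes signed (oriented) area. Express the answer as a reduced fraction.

Assign X = (0, 0), W = (1, 0), M = (0, 1) — the answer is frame-independent, so this choice is without loss of generality.
1. D lies on line MW with MD:DW = 1:4 ⇒ D = (1/5, 4/5)
2. N lies on line WX with WN:NX = 3:1 ⇒ N = (1/4, 0)
3. U is the centroid of triangle WMN ⇒ U = (5/12, 1/3)
2·[DNU] = 3/20, 2·[DXU] = 4/15
[DNU]:[DXU] = 3/20:4/15 = 9/16

[DNU]:[DXU] = 9/16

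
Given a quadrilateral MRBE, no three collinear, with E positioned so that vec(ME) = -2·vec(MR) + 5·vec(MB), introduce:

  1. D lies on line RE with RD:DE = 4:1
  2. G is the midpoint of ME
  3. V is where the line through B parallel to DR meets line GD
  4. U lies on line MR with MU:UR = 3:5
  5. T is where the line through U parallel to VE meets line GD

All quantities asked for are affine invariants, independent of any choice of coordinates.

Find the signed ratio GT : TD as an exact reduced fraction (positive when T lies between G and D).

Assign M = (0, 0), R = (1, 0), B = (0, 1), E = (-2, 5) — the answer is frame-independent, so this choice is without loss of generality.
1. D lies on line RE with RD:DE = 4:1 ⇒ D = (-7/5, 4)
2. G is the midpoint of ME ⇒ G = (-1, 5/2)
3. V is where the line through B parallel to DR meets line GD ⇒ V = (-27/25, 14/5)
4. U lies on line MR with MU:UR = 3:5 ⇒ U = (3/8, 0)
5. T is where the line through U parallel to VE meets line GD ⇒ T = (-79/50, 187/40)
T = G + t·(D−G) with t = 29/20, so GT:TD = t:(1−t) = 29/20:-9/20

GT:TD = -29/9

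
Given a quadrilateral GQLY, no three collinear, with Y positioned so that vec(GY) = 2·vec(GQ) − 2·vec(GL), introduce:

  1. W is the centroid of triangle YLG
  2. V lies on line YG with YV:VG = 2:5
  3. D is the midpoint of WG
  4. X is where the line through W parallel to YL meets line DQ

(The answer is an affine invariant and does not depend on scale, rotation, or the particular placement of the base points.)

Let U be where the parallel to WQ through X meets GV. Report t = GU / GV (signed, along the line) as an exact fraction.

t = 9/40

Work in coordinates with G = (0, 0), Q = (1, 0), L = (0, 1), Y = (2, -2).
1. W is the centroid of triangle YLG ⇒ W = (2/3, -1/3)
2. V lies on line YG with YV:VG = 2:5 ⇒ V = (10/7, -10/7)
3. D is the midpoint of WG ⇒ D = (1/3, -1/6)
4. X is where the line through W parallel to YL meets line DQ ⇒ X = (11/21, -5/42)
through X parallel to WQ: direction (1/3, 1/3); meets GV at U = (9/28, -9/28)
U = G + t·(V−G) with t = 9/40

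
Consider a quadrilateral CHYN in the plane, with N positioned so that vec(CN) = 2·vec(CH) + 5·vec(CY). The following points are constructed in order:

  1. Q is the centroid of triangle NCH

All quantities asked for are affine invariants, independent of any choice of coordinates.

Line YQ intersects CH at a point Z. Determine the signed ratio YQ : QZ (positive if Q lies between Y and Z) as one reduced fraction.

Choose coordinates C = (0, 0), H = (1, 0), Y = (0, 1), N = (2, 5).
1. Q is the centroid of triangle NCH ⇒ Q = (1, 5/3)
line YQ meets CH at Z = (-3/2, 0)
Q = Y + t·(Z−Y) with t = -2/3, so YQ:QZ = -2/3:5/3

YQ:QZ = -2/5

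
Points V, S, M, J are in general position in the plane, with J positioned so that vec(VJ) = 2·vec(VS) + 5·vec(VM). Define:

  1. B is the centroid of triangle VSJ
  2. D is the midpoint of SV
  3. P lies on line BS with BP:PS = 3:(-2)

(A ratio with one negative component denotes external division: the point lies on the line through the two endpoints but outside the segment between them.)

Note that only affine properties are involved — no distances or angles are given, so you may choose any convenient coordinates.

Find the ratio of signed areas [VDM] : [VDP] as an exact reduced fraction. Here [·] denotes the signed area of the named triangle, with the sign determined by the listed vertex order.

[VDM]:[VDP] = -3/10

Work in coordinates with V = (0, 0), S = (1, 0), M = (0, 1), J = (2, 5).
1. B is the centroid of triangle VSJ ⇒ B = (1, 5/3)
2. D is the midpoint of SV ⇒ D = (1/2, 0)
3. P lies on line BS with BP:PS = 3:(-2) ⇒ P = (1, -10/3)
2·[VDM] = 1/2, 2·[VDP] = -5/3
[VDM]:[VDP] = 1/2:-5/3 = -3/10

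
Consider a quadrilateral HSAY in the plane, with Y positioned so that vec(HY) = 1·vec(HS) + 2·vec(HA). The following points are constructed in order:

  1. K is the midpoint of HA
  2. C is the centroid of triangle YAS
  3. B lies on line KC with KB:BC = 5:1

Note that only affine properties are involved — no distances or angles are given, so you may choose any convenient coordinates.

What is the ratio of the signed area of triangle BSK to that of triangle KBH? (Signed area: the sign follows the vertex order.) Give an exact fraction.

[BSK]:[KBH] = 5/2

Choose coordinates H = (0, 0), S = (1, 0), A = (0, 1), Y = (1, 2).
1. K is the midpoint of HA ⇒ K = (0, 1/2)
2. C is the centroid of triangle YAS ⇒ C = (2/3, 1)
3. B lies on line KC with KB:BC = 5:1 ⇒ B = (5/9, 11/12)
2·[BSK] = -25/36, 2·[KBH] = -5/18
[BSK]:[KBH] = -25/36:-5/18 = 5/2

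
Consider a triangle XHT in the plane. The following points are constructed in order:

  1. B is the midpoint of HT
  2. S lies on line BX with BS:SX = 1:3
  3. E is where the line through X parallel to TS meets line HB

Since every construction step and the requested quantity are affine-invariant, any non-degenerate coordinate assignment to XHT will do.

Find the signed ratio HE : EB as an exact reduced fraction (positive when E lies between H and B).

HE:EB = -5/4

Work in coordinates with X = (0, 0), H = (1, 0), T = (0, 1).
1. B is the midpoint of HT ⇒ B = (1/2, 1/2)
2. S lies on line BX with BS:SX = 1:3 ⇒ S = (3/8, 3/8)
3. E is where the line through X parallel to TS meets line HB ⇒ E = (-3/2, 5/2)
E = H + t·(B−H) with t = 5, so HE:EB = t:(1−t) = 5:-4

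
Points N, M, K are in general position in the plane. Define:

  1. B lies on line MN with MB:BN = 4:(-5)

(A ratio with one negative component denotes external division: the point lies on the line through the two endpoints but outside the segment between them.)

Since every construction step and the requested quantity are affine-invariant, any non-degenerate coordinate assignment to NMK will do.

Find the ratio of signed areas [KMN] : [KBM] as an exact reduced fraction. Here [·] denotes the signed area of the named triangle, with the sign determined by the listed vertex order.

[KMN]:[KBM] = 1/4

Choose coordinates N = (0, 0), M = (1, 0), K = (0, 1).
1. B lies on line MN with MB:BN = 4:(-5) ⇒ B = (5, 0)
2·[KMN] = -1, 2·[KBM] = -4
[KMN]:[KBM] = -1:-4 = 1/4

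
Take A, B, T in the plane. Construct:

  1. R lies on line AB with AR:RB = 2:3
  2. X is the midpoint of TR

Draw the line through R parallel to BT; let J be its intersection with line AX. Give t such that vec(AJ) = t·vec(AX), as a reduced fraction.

Assign A = (0, 0), B = (1, 0), T = (0, 1) — the answer is frame-independent, so this choice is without loss of generality.
1. R lies on line AB with AR:RB = 2:3 ⇒ R = (2/5, 0)
2. X is the midpoint of TR ⇒ X = (1/5, 1/2)
through R parallel to BT: direction (-1, 1); meets AX at J = (4/35, 2/7)
J = A + t·(X−A) with t = 4/7

t = 4/7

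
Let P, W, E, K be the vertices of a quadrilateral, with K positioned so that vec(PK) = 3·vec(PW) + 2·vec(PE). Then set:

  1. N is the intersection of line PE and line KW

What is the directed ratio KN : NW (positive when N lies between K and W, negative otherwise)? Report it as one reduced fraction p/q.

Work in coordinates with P = (0, 0), W = (1, 0), E = (0, 1), K = (3, 2).
1. N is the intersection of line PE and line KW ⇒ N = (0, -1)
N = K + t·(W−K) with t = 3/2, so KN:NW = t:(1−t) = 3/2:-1/2

KN:NW = -3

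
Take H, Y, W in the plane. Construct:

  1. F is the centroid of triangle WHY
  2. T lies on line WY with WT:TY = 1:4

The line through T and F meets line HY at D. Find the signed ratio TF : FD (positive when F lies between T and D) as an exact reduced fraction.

Choose coordinates H = (0, 0), Y = (1, 0), W = (0, 1).
1. F is the centroid of triangle WHY ⇒ F = (1/3, 1/3)
2. T lies on line WY with WT:TY = 1:4 ⇒ T = (1/5, 4/5)
line TF meets HY at D = (3/7, 0)
F = T + t·(D−T) with t = 7/12, so TF:FD = 7/12:5/12

TF:FD = 7/5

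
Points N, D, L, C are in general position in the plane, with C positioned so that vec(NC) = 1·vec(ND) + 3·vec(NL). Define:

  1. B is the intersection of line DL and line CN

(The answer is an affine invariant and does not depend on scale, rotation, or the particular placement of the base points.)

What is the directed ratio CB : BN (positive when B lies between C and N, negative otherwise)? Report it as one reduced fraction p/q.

Choose coordinates N = (0, 0), D = (1, 0), L = (0, 1), C = (1, 3).
1. B is the intersection of line DL and line CN ⇒ B = (1/4, 3/4)
B = C + t·(N−C) with t = 3/4, so CB:BN = t:(1−t) = 3/4:1/4

CB:BN = 3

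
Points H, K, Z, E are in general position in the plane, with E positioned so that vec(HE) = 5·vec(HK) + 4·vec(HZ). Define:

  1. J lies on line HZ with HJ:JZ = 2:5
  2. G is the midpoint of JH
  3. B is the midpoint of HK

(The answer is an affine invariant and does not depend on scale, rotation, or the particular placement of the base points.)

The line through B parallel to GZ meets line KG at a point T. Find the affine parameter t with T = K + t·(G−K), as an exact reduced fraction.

t = 1/2

Work in coordinates with H = (0, 0), K = (1, 0), Z = (0, 1), E = (5, 4).
1. J lies on line HZ with HJ:JZ = 2:5 ⇒ J = (0, 2/7)
2. G is the midpoint of JH ⇒ G = (0, 1/7)
3. B is the midpoint of HK ⇒ B = (1/2, 0)
through B parallel to GZ: direction (0, 6/7); meets KG at T = (1/2, 1/14)
T = K + t·(G−K) with t = 1/2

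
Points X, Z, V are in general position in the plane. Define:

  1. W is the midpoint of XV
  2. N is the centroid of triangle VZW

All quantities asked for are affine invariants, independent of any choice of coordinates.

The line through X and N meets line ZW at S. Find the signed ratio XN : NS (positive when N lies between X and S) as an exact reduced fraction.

Assign X = (0, 0), Z = (1, 0), V = (0, 1) — the answer is frame-independent, so this choice is without loss of generality.
1. W is the midpoint of XV ⇒ W = (0, 1/2)
2. N is the centroid of triangle VZW ⇒ N = (1/3, 1/2)
line XN meets ZW at S = (1/4, 3/8)
N = X + t·(S−X) with t = 4/3, so XN:NS = 4/3:-1/3

XN:NS = -4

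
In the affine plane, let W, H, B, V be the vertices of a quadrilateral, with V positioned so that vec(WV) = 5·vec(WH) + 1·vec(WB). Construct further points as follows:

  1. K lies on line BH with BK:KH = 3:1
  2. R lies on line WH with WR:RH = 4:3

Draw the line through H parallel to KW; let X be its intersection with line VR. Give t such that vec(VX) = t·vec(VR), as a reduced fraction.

Set W = (0, 0), H = (1, 0), B = (0, 1), V = (5, 1); any affine frame gives the same invariant.
1. K lies on line BH with BK:KH = 3:1 ⇒ K = (3/4, 1/4)
2. R lies on line WH with WR:RH = 4:3 ⇒ R = (4/7, 0)
through H parallel to KW: direction (-3/4, -1/4); meets VR at X = (19/10, 3/10)
X = V + t·(R−V) with t = 7/10

t = 7/10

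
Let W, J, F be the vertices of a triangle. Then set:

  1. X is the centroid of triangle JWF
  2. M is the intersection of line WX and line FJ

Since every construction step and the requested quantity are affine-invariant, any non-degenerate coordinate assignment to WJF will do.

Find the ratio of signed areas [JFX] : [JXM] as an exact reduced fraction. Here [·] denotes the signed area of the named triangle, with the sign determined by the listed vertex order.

Assign W = (0, 0), J = (1, 0), F = (0, 1) — the answer is frame-independent, so this choice is without loss of generality.
1. X is the centroid of triangle JWF ⇒ X = (1/3, 1/3)
2. M is the intersection of line WX and line FJ ⇒ M = (1/2, 1/2)
2·[JFX] = 1/3, 2·[JXM] = -1/6
[JFX]:[JXM] = 1/3:-1/6 = -2

[JFX]:[JXM] = -2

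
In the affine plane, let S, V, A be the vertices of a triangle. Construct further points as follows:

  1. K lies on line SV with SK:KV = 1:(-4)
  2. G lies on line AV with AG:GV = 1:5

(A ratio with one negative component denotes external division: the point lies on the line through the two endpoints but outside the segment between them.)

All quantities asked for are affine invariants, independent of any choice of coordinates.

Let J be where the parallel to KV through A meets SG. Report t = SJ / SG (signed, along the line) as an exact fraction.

t = 6/5

Assign S = (0, 0), V = (1, 0), A = (0, 1) — the answer is frame-independent, so this choice is without loss of generality.
1. K lies on line SV with SK:KV = 1:(-4) ⇒ K = (-1/3, 0)
2. G lies on line AV with AG:GV = 1:5 ⇒ G = (1/6, 5/6)
through A parallel to KV: direction (4/3, 0); meets SG at J = (1/5, 1)
J = S + t·(G−S) with t = 6/5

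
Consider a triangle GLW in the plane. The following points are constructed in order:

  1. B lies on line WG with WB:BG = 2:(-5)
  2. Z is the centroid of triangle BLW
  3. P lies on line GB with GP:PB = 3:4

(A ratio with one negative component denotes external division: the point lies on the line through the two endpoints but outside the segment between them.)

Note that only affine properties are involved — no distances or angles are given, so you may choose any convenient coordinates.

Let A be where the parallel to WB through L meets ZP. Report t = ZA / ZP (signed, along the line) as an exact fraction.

Choose coordinates G = (0, 0), L = (1, 0), W = (0, 1).
1. B lies on line WG with WB:BG = 2:(-5) ⇒ B = (0, 5/3)
2. Z is the centroid of triangle BLW ⇒ Z = (1/3, 8/9)
3. P lies on line GB with GP:PB = 3:4 ⇒ P = (0, 5/7)
through L parallel to WB: direction (0, 2/3); meets ZP at A = (1, 26/21)
A = Z + t·(P−Z) with t = -2

t = -2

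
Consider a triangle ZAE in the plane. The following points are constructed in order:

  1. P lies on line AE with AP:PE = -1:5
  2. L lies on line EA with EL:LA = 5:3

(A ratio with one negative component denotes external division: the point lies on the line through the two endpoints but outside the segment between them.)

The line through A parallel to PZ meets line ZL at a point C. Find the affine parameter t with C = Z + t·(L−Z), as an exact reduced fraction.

Assign Z = (0, 0), A = (1, 0), E = (0, 1) — the answer is frame-independent, so this choice is without loss of generality.
1. P lies on line AE with AP:PE = -1:5 ⇒ P = (5/4, -1/4)
2. L lies on line EA with EL:LA = 5:3 ⇒ L = (5/8, 3/8)
through A parallel to PZ: direction (-5/4, 1/4); meets ZL at C = (1/4, 3/20)
C = Z + t·(L−Z) with t = 2/5

t = 2/5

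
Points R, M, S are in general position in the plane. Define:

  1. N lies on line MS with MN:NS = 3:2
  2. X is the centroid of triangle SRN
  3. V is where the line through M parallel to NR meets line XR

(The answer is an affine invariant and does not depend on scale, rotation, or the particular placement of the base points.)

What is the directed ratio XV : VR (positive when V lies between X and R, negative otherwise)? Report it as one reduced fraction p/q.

XV:VR = -11/9

Work in coordinates with R = (0, 0), M = (1, 0), S = (0, 1).
1. N lies on line MS with MN:NS = 3:2 ⇒ N = (2/5, 3/5)
2. X is the centroid of triangle SRN ⇒ X = (2/15, 8/15)
3. V is where the line through M parallel to NR meets line XR ⇒ V = (-3/5, -12/5)
V = X + t·(R−X) with t = 11/2, so XV:VR = t:(1−t) = 11/2:-9/2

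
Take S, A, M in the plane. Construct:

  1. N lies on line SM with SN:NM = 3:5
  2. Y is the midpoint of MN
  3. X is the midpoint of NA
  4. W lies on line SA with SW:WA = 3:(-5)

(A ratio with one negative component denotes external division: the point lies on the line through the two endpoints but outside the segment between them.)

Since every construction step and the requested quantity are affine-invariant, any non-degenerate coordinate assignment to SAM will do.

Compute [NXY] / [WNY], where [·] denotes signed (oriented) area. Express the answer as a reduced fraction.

Assign S = (0, 0), A = (1, 0), M = (0, 1) — the answer is frame-independent, so this choice is without loss of generality.
1. N lies on line SM with SN:NM = 3:5 ⇒ N = (0, 3/8)
2. Y is the midpoint of MN ⇒ Y = (0, 11/16)
3. X is the midpoint of NA ⇒ X = (1/2, 3/16)
4. W lies on line SA with SW:WA = 3:(-5) ⇒ W = (-3/2, 0)
2·[NXY] = 5/32, 2·[WNY] = 15/32
[NXY]:[WNY] = 5/32:15/32 = 1/3

[NXY]:[WNY] = 1/3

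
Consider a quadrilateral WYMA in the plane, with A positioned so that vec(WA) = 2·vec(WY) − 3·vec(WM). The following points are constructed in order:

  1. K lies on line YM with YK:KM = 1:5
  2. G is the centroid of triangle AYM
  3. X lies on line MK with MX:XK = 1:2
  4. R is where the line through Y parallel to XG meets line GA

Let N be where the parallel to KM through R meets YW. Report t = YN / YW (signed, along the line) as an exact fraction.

Choose coordinates W = (0, 0), Y = (1, 0), M = (0, 1), A = (2, -3).
1. K lies on line YM with YK:KM = 1:5 ⇒ K = (5/6, 1/6)
2. G is the centroid of triangle AYM ⇒ G = (1, -2/3)
3. X lies on line MK with MX:XK = 1:2 ⇒ X = (5/18, 13/18)
4. R is where the line through Y parallel to XG meets line GA ⇒ R = (-5/8, 25/8)
through R parallel to KM: direction (-5/6, 5/6); meets YW at N = (5/2, 0)
N = Y + t·(W−Y) with t = -3/2

t = -3/2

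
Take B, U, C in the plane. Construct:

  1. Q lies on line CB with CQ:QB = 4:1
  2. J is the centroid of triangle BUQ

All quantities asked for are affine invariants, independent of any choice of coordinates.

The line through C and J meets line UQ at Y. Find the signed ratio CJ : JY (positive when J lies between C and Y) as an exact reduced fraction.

CJ:JY = -13

Set B = (0, 0), U = (1, 0), C = (0, 1); any affine frame gives the same invariant.
1. Q lies on line CB with CQ:QB = 4:1 ⇒ Q = (0, 1/5)
2. J is the centroid of triangle BUQ ⇒ J = (1/3, 1/15)
line CJ meets UQ at Y = (4/13, 9/65)
J = C + t·(Y−C) with t = 13/12, so CJ:JY = 13/12:-1/12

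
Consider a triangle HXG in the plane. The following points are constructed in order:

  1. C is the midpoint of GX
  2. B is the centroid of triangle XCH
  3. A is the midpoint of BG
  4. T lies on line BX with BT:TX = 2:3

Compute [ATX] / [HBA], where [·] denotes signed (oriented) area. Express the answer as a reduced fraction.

Assign H = (0, 0), X = (1, 0), G = (0, 1) — the answer is frame-independent, so this choice is without loss of generality.
1. C is the midpoint of GX ⇒ C = (1/2, 1/2)
2. B is the centroid of triangle XCH ⇒ B = (1/2, 1/6)
3. A is the midpoint of BG ⇒ A = (1/4, 7/12)
4. T lies on line BX with BT:TX = 2:3 ⇒ T = (7/10, 1/10)
2·[ATX] = 1/10, 2·[HBA] = 1/4
[ATX]:[HBA] = 1/10:1/4 = 2/5

[ATX]:[HBA] = 2/5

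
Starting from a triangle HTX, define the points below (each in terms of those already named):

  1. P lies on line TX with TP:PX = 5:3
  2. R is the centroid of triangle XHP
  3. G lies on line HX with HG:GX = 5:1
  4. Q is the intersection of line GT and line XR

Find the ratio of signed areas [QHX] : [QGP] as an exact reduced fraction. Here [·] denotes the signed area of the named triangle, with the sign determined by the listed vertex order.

[QHX]:[QGP] = 48/5

Choose coordinates H = (0, 0), T = (1, 0), X = (0, 1).
1. P lies on line TX with TP:PX = 5:3 ⇒ P = (3/8, 5/8)
2. R is the centroid of triangle XHP ⇒ R = (1/8, 13/24)
3. G lies on line HX with HG:GX = 5:1 ⇒ G = (0, 5/6)
4. Q is the intersection of line GT and line XR ⇒ Q = (1/17, 40/51)
2·[QHX] = -1/17, 2·[QGP] = -5/816
[QHX]:[QGP] = -1/17:-5/816 = 48/5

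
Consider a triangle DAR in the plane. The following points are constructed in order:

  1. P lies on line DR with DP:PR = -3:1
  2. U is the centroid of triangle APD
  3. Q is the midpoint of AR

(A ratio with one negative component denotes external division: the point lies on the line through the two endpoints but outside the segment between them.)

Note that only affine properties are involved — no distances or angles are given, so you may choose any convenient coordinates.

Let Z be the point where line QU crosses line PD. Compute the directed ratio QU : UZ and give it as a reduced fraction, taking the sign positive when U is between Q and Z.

QU:UZ = 1/2

Assign D = (0, 0), A = (1, 0), R = (0, 1) — the answer is frame-independent, so this choice is without loss of generality.
1. P lies on line DR with DP:PR = -3:1 ⇒ P = (0, 3/2)
2. U is the centroid of triangle APD ⇒ U = (1/3, 1/2)
3. Q is the midpoint of AR ⇒ Q = (1/2, 1/2)
line QU meets PD at Z = (0, 1/2)
U = Q + t·(Z−Q) with t = 1/3, so QU:UZ = 1/3:2/3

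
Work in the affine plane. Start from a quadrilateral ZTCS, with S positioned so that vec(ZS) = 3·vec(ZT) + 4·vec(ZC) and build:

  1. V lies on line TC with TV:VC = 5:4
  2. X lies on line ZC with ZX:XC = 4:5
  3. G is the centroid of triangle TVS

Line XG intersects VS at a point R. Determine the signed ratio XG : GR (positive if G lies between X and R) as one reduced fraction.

Choose coordinates Z = (0, 0), T = (1, 0), C = (0, 1), S = (3, 4).
1. V lies on line TC with TV:VC = 5:4 ⇒ V = (4/9, 5/9)
2. X lies on line ZC with ZX:XC = 4:5 ⇒ X = (0, 4/9)
3. G is the centroid of triangle TVS ⇒ G = (40/27, 41/27)
line XG meets VS at R = (4040/5157, 5221/5157)
G = X + t·(R−X) with t = 191/101, so XG:GR = 191/101:-90/101

XG:GR = -191/90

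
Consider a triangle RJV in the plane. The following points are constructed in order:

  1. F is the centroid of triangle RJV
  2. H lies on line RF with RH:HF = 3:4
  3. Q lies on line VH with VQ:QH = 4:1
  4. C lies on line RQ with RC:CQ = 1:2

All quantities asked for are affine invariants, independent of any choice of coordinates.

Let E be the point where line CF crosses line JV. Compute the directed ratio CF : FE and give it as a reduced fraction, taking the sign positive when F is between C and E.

CF:FE = 11/7

Work in coordinates with R = (0, 0), J = (1, 0), V = (0, 1).
1. F is the centroid of triangle RJV ⇒ F = (1/3, 1/3)
2. H lies on line RF with RH:HF = 3:4 ⇒ H = (1/7, 1/7)
3. Q lies on line VH with VQ:QH = 4:1 ⇒ Q = (4/35, 11/35)
4. C lies on line RQ with RC:CQ = 1:2 ⇒ C = (4/105, 11/105)
line CF meets JV at E = (86/165, 79/165)
F = C + t·(E−C) with t = 11/18, so CF:FE = 11/18:7/18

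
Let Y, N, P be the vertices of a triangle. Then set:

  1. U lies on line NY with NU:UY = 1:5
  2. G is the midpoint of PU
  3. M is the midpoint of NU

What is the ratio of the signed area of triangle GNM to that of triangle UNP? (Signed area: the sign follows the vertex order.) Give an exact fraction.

[GNM]:[UNP] = -1/4

Set Y = (0, 0), N = (1, 0), P = (0, 1); any affine frame gives the same invariant.
1. U lies on line NY with NU:UY = 1:5 ⇒ U = (5/6, 0)
2. G is the midpoint of PU ⇒ G = (5/12, 1/2)
3. M is the midpoint of NU ⇒ M = (11/12, 0)
2·[GNM] = -1/24, 2·[UNP] = 1/6
[GNM]:[UNP] = -1/24:1/6 = -1/4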